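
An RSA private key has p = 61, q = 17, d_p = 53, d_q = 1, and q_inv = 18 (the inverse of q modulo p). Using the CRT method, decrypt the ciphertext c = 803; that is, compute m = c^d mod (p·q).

786

m₁ = c^(d_p) mod p: c ≡ 10 (mod 61), and 10^53 mod 61 = 54.
m₂ = c^(d_q) mod q: c ≡ 4 (mod 17), and 4^1 mod 17 = 4.
h = q_inv·(m₁ − m₂) mod p = 18·(54 − 4) mod 61 = 46.
m = m₂ + h·q = 4 + 46·17 = 786.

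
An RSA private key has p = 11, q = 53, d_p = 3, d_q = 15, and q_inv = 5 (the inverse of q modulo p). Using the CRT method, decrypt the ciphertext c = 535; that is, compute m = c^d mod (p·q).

310

m₁ = c^(d_p) mod p: c ≡ 7 (mod 11), and 7^3 mod 11 = 2.
m₂ = c^(d_q) mod q: c ≡ 5 (mod 53), and 5^15 mod 53 = 45.
h = q_inv·(m₁ − m₂) mod p = 5·(2 − 45) mod 11 = 5.
m = m₂ + h·q = 45 + 5·53 = 310.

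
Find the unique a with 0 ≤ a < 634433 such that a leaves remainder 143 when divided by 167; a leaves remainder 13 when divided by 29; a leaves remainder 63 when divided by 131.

From a ≡ 143 (mod 167) write a = 143 + 167t. Substituting into a ≡ 13 (mod 29) gives 167t ≡ 15 (mod 29), and since 22⁻¹ ≡ 4 (mod 29), t ≡ 2. Hence a ≡ 143 + 167·2 = 477 (mod 4843).
From a ≡ 477 (mod 4843) write a = 477 + 4843t. Substituting into a ≡ 63 (mod 131) gives 4843t ≡ 110 (mod 131), and since 127⁻¹ ≡ 98 (mod 131), t ≡ 38. Hence a ≡ 477 + 4843·38 = 184511 (mod 634433).

184511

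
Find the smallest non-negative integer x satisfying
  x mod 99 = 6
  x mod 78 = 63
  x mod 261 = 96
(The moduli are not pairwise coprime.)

Combine the congruences pairwise.
gcd(99, 78) = 3 and 3 | (63 − 6), so the pair is consistent; merging gives x ≡ 2481 (mod 2574), where 2574 = lcm(99, 78).
gcd(2574, 261) = 9 and 9 | (96 − 2481), so the pair is consistent; merging gives x ≡ 5055 (mod 74646), where 74646 = lcm(2574, 261).
The solution is unique modulo lcm(99, 78, 261) = 74646.

5055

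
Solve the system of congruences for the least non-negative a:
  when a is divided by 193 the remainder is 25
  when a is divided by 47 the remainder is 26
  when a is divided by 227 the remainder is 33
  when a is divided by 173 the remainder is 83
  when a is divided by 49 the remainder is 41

The moduli are pairwise coprime; N = 193·47·227·173·49 = 17455134809.
N/193 = 90441113; 90441113 ≡ 155 (mod 193); 155·66 ≡ 1, so inverse 66.
N/47 = 371385847; 371385847 ≡ 25 (mod 47); 25·32 ≡ 1, so inverse 32.
N/227 = 76894867; 76894867 ≡ 206 (mod 227); 206·54 ≡ 1, so inverse 54.
N/173 = 100896733; 100896733 ≡ 19 (mod 173); 19·82 ≡ 1, so inverse 82.
N/49 = 356227241; 356227241 ≡ 34 (mod 49); 34·13 ≡ 1, so inverse 13.
a ≡ 25·90441113·66 + 26·371385847·32 + 33·76894867·54 + 83·100896733·82 + 41·356227241·13 = 1471819798399.
1471819798399 mod 17455134809 = 5588474443.

5588474443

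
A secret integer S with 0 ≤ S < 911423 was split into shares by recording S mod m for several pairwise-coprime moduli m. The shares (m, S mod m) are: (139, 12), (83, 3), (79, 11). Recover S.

From S ≡ 12 (mod 139) write S = 12 + 139t. Substituting into S ≡ 3 (mod 83) gives 139t ≡ 74 (mod 83), and since 56⁻¹ ≡ 43 (mod 83), t ≡ 28. Hence S ≡ 12 + 139·28 = 3904 (mod 11537).
From S ≡ 3904 (mod 11537) write S = 3904 + 11537t. Substituting into S ≡ 11 (mod 79) gives 11537t ≡ 57 (mod 79), and since 3⁻¹ ≡ 53 (mod 79), t ≡ 19. Hence S ≡ 3904 + 11537·19 = 223107 (mod 911423).

223107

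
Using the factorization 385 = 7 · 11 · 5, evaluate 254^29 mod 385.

Mod 7: 254 ≡ 2; by Fermat, exponent reduces to 29 mod 6 = 5; 2^5 ≡ 4 (mod 7).
Mod 11: 254 ≡ 1; by Fermat, exponent reduces to 29 mod 10 = 9; 1^9 ≡ 1 (mod 11).
Mod 5: 254 ≡ 4; by Fermat, exponent reduces to 29 mod 4 = 1; 4^1 ≡ 4 (mod 5).
Combine by CRT: x ≡ 4 (mod 7), x ≡ 1 (mod 11), x ≡ 4 (mod 5) ⇒ x ≡ 144 (mod 385).

144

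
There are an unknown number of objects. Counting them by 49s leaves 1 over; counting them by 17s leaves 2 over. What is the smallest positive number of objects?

393

From N ≡ 1 (mod 49) write N = 1 + 49t. Substituting into N ≡ 2 (mod 17) gives 49t ≡ 1 (mod 17), and since 15⁻¹ ≡ 8 (mod 17), t ≡ 8. Hence N ≡ 1 + 49·8 = 393 (mod 833).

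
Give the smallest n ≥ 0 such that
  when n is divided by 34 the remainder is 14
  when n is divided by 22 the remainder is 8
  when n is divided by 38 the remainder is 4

4298

gcd(34, 22) = 2 and 2 | (8 − 14), so the pair is consistent; merging gives n ≡ 184 (mod 374), where 374 = lcm(34, 22).
gcd(374, 38) = 2 and 2 | (4 − 184), so the pair is consistent; merging gives n ≡ 4298 (mod 7106), where 7106 = lcm(374, 38).
The solution is unique modulo lcm(34, 22, 38) = 7106.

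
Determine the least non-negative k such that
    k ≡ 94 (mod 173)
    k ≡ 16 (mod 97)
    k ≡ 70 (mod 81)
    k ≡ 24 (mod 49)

The moduli are pairwise coprime; N = 173·97·81·49 = 66603789.
N/173 = 384993; 384993 ≡ 68 (mod 173); 68·28 ≡ 1, so inverse 28.
N/97 = 686637; 686637 ≡ 71 (mod 97); 71·41 ≡ 1, so inverse 41.
N/81 = 822269; 822269 ≡ 38 (mod 81); 38·32 ≡ 1, so inverse 32.
N/49 = 1359261; 1359261 ≡ 1 (mod 49), inverse 1.
k ≡ 94·384993·28 + 16·686637·41 + 70·822269·32 + 24·1359261·1 = 3338240272.
3338240272 mod 66603789 = 8050822.

8050822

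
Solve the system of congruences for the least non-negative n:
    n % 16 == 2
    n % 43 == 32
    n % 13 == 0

The moduli are pairwise coprime; M = 16·43·13 = 8944.
M/16 = 559; 559 ≡ 15 (mod 16); 15·15 ≡ 1, so inverse 15.
M/43 = 208; 208 ≡ 36 (mod 43); 36·6 ≡ 1, so inverse 6.
M/13 = 688; 688 ≡ 12 (mod 13); 12·12 ≡ 1, so inverse 12.
n ≡ 2·559·15 + 32·208·6 + 0·688·12 = 56706.
56706 mod 8944 = 3042.

3042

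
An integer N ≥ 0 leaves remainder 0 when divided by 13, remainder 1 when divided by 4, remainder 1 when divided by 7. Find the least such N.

The moduli are pairwise coprime; M = 13·4·7 = 364.
M/13 = 28; 28 ≡ 2 (mod 13); 2·7 ≡ 1, so inverse 7.
M/4 = 91; 91 ≡ 3 (mod 4); 3·3 ≡ 1, so inverse 3.
M/7 = 52; 52 ≡ 3 (mod 7); 3·5 ≡ 1, so inverse 5.
N ≡ 0·28·7 + 1·91·3 + 1·52·5 = 533.
533 mod 364 = 169.

169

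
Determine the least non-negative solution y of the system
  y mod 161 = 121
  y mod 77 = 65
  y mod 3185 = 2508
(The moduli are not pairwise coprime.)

gcd(161, 77) = 7 and 7 | (65 − 121), so the pair is consistent; merging gives y ≡ 604 (mod 1771), where 1771 = lcm(161, 77).
gcd(1771, 3185) = 7 and 7 | (2508 − 604), so the pair is consistent; merging gives y ≡ 556698 (mod 805805), where 805805 = lcm(1771, 3185).
The solution is unique modulo lcm(161, 77, 3185) = 805805.

556698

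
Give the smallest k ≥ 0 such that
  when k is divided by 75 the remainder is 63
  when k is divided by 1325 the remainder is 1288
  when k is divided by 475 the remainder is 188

Combine the congruences pairwise.
gcd(75, 1325) = 25 and 25 | (1288 − 63), so the pair is consistent; merging gives k ≡ 2613 (mod 3975), where 3975 = lcm(75, 1325).
gcd(3975, 475) = 25 and 25 | (188 − 2613), so the pair is consistent; merging gives k ≡ 66213 (mod 75525), where 75525 = lcm(3975, 475).
The solution is unique modulo lcm(75, 1325, 475) = 75525.

66213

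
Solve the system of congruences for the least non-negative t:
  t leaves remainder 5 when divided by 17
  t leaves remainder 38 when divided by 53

515

From t ≡ 5 (mod 17) write t = 5 + 17s. Substituting into t ≡ 38 (mod 53) gives 17s ≡ 33 (mod 53), and since 17⁻¹ ≡ 25 (mod 53), s ≡ 30. Hence t ≡ 5 + 17·30 = 515 (mod 901).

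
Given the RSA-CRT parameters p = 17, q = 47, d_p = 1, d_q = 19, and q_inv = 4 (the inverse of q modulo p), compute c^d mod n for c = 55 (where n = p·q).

497

m₁ = c^(d_p) mod p: c ≡ 4 (mod 17), and 4^1 mod 17 = 4.
m₂ = c^(d_q) mod q: c ≡ 8 (mod 47), and 8^19 mod 47 = 27.
h = q_inv·(m₁ − m₂) mod p = 4·(4 − 27) mod 17 = 10.
m = m₂ + h·q = 27 + 10·47 = 497.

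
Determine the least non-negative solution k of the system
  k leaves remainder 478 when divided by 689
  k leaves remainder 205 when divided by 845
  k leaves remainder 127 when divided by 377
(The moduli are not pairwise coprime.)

192020

gcd(689, 845) = 13 and 13 | (205 − 478), so the pair is consistent; merging gives k ≡ 12880 (mod 44785), where 44785 = lcm(689, 845).
gcd(44785, 377) = 13 and 13 | (127 − 12880), so the pair is consistent; merging gives k ≡ 192020 (mod 1298765), where 1298765 = lcm(44785, 377).
The solution is unique modulo lcm(689, 845, 377) = 1298765.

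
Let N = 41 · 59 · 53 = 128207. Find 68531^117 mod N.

Mod 41: 68531 ≡ 20; by Fermat, exponent reduces to 117 mod 40 = 37; 20^37 ≡ 33 (mod 41).
Mod 59: 68531 ≡ 32; by Fermat, exponent reduces to 117 mod 58 = 1; 32^1 ≡ 32 (mod 59).
Mod 53: 68531 ≡ 2; by Fermat, exponent reduces to 117 mod 52 = 13; 2^13 ≡ 30 (mod 53).
Combine by CRT: x ≡ 33 (mod 41), x ≡ 32 (mod 59), x ≡ 30 (mod 53) ⇒ x ≡ 114669 (mod 128207).

114669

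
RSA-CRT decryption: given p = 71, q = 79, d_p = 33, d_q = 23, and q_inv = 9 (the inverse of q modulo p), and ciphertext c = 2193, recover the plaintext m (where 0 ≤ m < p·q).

2120

m₁ = c^(d_p) mod p: c ≡ 63 (mod 71), and 63^33 mod 71 = 61.
m₂ = c^(d_q) mod q: c ≡ 60 (mod 79), and 60^23 mod 79 = 66.
h = q_inv·(m₁ − m₂) mod p = 9·(61 − 66) mod 71 = 26.
m = m₂ + h·q = 66 + 26·79 = 2120.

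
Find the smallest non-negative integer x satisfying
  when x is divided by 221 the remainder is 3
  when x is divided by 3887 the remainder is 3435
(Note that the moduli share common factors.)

46192

gcd(221, 3887) = 13 and 13 | (3435 − 3), so the pair is consistent; merging gives x ≡ 46192 (mod 66079), where 66079 = lcm(221, 3887).
The solution is unique modulo lcm(221, 3887) = 66079.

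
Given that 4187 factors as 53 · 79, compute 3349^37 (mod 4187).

Mod 53: 3349 ≡ 10; 10^37 ≡ 44 (mod 53).
Mod 79: 3349 ≡ 31; 31^37 ≡ 73 (mod 79).
Combine by CRT: x ≡ 44 (mod 53), x ≡ 73 (mod 79) ⇒ x ≡ 468 (mod 4187).

468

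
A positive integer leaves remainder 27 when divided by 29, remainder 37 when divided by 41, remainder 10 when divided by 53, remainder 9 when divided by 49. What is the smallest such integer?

The moduli are pairwise coprime; N = 29·41·53·49 = 3087833.
N/29 = 106477; 106477 ≡ 18 (mod 29); 18·21 ≡ 1, so inverse 21.
N/41 = 75313; 75313 ≡ 37 (mod 41); 37·10 ≡ 1, so inverse 10.
N/53 = 58261; 58261 ≡ 14 (mod 53); 14·19 ≡ 1, so inverse 19.
N/49 = 63017; 63017 ≡ 3 (mod 49); 3·33 ≡ 1, so inverse 33.
t ≡ 27·106477·21 + 37·75313·10 + 10·58261·19 + 9·63017·33 = 118023908.
118023908 mod 3087833 = 686254.

686254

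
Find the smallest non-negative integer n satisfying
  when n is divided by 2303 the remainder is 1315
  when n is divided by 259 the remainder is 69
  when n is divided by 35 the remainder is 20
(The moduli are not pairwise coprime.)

Combine the congruences pairwise.
gcd(2303, 259) = 7 and 7 | (69 − 1315), so the pair is consistent; merging gives n ≡ 61193 (mod 85211), where 85211 = lcm(2303, 259).
gcd(85211, 35) = 7 and 7 | (20 − 61193), so the pair is consistent; merging gives n ≡ 231615 (mod 426055), where 426055 = lcm(85211, 35).
The solution is unique modulo lcm(2303, 259, 35) = 426055.

231615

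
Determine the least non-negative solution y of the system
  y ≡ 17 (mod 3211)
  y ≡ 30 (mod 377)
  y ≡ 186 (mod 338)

99558

gcd(3211, 377) = 13 and 13 | (30 − 17), so the pair is consistent; merging gives y ≡ 6439 (mod 93119), where 93119 = lcm(3211, 377).
gcd(93119, 338) = 169 and 169 | (186 − 6439), so the pair is consistent; merging gives y ≡ 99558 (mod 186238), where 186238 = lcm(93119, 338).
The solution is unique modulo lcm(3211, 377, 338) = 186238.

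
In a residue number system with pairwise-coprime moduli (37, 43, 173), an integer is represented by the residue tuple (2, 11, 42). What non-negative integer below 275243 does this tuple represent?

The moduli are pairwise coprime; N = 37·43·173 = 275243.
N/37 = 7439; 7439 ≡ 2 (mod 37); 2·19 ≡ 1, so inverse 19.
N/43 = 6401; 6401 ≡ 37 (mod 43); 37·7 ≡ 1, so inverse 7.
N/173 = 1591; 1591 ≡ 34 (mod 173); 34·56 ≡ 1, so inverse 56.
x ≡ 2·7439·19 + 11·6401·7 + 42·1591·56 = 4517591.
4517591 mod 275243 = 113703.

113703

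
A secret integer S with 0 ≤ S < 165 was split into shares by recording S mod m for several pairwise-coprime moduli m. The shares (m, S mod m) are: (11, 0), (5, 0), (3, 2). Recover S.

The moduli are pairwise coprime; N = 11·5·3 = 165.
N/11 = 15; 15 ≡ 4 (mod 11); 4·3 ≡ 1, so inverse 3.
N/5 = 33; 33 ≡ 3 (mod 5); 3·2 ≡ 1, so inverse 2.
N/3 = 55; 55 ≡ 1 (mod 3), inverse 1.
S ≡ 0·15·3 + 0·33·2 + 2·55·1 = 110.
110 mod 165 = 110.

110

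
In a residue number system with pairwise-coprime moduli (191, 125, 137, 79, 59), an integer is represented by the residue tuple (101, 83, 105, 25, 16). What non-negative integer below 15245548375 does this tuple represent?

14432695833

From x ≡ 101 (mod 191) write x = 101 + 191t. Substituting into x ≡ 83 (mod 125) gives 191t ≡ 107 (mod 125), and since 66⁻¹ ≡ 36 (mod 125), t ≡ 102. Hence x ≡ 101 + 191·102 = 19583 (mod 23875).
From x ≡ 19583 (mod 23875) write x = 19583 + 23875t. Substituting into x ≡ 105 (mod 137) gives 23875t ≡ 113 (mod 137), and since 37⁻¹ ≡ 100 (mod 137), t ≡ 66. Hence x ≡ 19583 + 23875·66 = 1595333 (mod 3270875).
From x ≡ 1595333 (mod 3270875) write x = 1595333 + 3270875t. Substituting into x ≡ 25 (mod 79) gives 3270875t ≡ 18 (mod 79), and since 38⁻¹ ≡ 52 (mod 79), t ≡ 67. Hence x ≡ 1595333 + 3270875·67 = 220743958 (mod 258399125).
From x ≡ 220743958 (mod 258399125) write x = 220743958 + 258399125t. Substituting into x ≡ 16 (mod 59) gives 258399125t ≡ 15 (mod 59), and since 11⁻¹ ≡ 43 (mod 59), t ≡ 55. Hence x ≡ 220743958 + 258399125·55 = 14432695833 (mod 15245548375).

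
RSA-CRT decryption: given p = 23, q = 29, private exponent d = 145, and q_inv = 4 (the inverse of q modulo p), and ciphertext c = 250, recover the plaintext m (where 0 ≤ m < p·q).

d_p = d mod (p−1) = 145 mod 22 = 13; d_q = d mod (q−1) = 5.
m₁ = c^(d_p) mod p: c ≡ 20 (mod 23), and 20^13 mod 23 = 14.
m₂ = c^(d_q) mod q: c ≡ 18 (mod 29), and 18^5 mod 29 = 15.
h = q_inv·(m₁ − m₂) mod p = 4·(14 − 15) mod 23 = 19.
m = m₂ + h·q = 15 + 19·29 = 566.

566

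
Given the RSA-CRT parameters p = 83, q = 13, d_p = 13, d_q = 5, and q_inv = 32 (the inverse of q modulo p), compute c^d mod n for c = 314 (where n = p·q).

539

m₁ = c^(d_p) mod p: c ≡ 65 (mod 83), and 65^13 mod 83 = 41.
m₂ = c^(d_q) mod q: c ≡ 2 (mod 13), and 2^5 mod 13 = 6.
h = q_inv·(m₁ − m₂) mod p = 32·(41 − 6) mod 83 = 41.
m = m₂ + h·q = 6 + 41·13 = 539.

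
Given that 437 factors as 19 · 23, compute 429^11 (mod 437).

45

Mod 19: 429 ≡ 11; 11^11 ≡ 7 (mod 19).
Mod 23: 429 ≡ 15; 15^11 ≡ 22 (mod 23).
Combine by CRT: x ≡ 7 (mod 19), x ≡ 22 (mod 23) ⇒ x ≡ 45 (mod 437).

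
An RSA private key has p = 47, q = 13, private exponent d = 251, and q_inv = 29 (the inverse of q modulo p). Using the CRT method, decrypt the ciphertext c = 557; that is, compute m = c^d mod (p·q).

305

d_p = d mod (p−1) = 251 mod 46 = 21; d_q = d mod (q−1) = 11.
m₁ = c^(d_p) mod p: c ≡ 40 (mod 47), and 40^21 mod 47 = 23.
m₂ = c^(d_q) mod q: c ≡ 11 (mod 13), and 11^11 mod 13 = 6.
h = q_inv·(m₁ − m₂) mod p = 29·(23 − 6) mod 47 = 23.
m = m₂ + h·q = 6 + 23·13 = 305.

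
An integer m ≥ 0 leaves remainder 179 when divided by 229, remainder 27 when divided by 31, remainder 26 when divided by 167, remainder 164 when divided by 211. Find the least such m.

Combine the congruences pairwise.
From m ≡ 179 (mod 229) write m = 179 + 229t. Substituting into m ≡ 27 (mod 31) gives 229t ≡ 3 (mod 31), and since 12⁻¹ ≡ 13 (mod 31), t ≡ 8. Hence m ≡ 179 + 229·8 = 2011 (mod 7099).
From m ≡ 2011 (mod 7099) write m = 2011 + 7099t. Substituting into m ≡ 26 (mod 167) gives 7099t ≡ 19 (mod 167), and since 85⁻¹ ≡ 112 (mod 167), t ≡ 124. Hence m ≡ 2011 + 7099·124 = 882287 (mod 1185533).
From m ≡ 882287 (mod 1185533) write m = 882287 + 1185533t. Substituting into m ≡ 164 (mod 211) gives 1185533t ≡ 68 (mod 211), and since 135⁻¹ ≡ 186 (mod 211), t ≡ 199. Hence m ≡ 882287 + 1185533·199 = 236803354 (mod 250147463).

236803354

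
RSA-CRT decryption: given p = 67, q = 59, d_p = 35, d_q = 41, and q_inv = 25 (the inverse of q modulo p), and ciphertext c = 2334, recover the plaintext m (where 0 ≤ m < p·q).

m₁ = c^(d_p) mod p: c ≡ 56 (mod 67), and 56^35 mod 67 = 54.
m₂ = c^(d_q) mod q: c ≡ 33 (mod 59), and 33^41 mod 59 = 2.
h = q_inv·(m₁ − m₂) mod p = 25·(54 − 2) mod 67 = 27.
m = m₂ + h·q = 2 + 27·59 = 1595.

1595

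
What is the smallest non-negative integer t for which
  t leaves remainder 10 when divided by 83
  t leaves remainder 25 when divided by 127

9804

From t ≡ 10 (mod 83) write t = 10 + 83s. Substituting into t ≡ 25 (mod 127) gives 83s ≡ 15 (mod 127), and since 83⁻¹ ≡ 101 (mod 127), s ≡ 118. Hence t ≡ 10 + 83·118 = 9804 (mod 10541).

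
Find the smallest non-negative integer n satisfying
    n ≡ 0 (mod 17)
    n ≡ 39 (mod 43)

340

From n ≡ 0 (mod 17) write n = 0 + 17t. Substituting into n ≡ 39 (mod 43) gives 17t ≡ 39 (mod 43), and since 17⁻¹ ≡ 38 (mod 43), t ≡ 20. Hence n ≡ 0 + 17·20 = 340 (mod 731).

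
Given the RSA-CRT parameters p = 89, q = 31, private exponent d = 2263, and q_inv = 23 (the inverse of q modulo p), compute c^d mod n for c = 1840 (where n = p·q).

d_p = d mod (p−1) = 2263 mod 88 = 63; d_q = d mod (q−1) = 13.
m₁ = c^(d_p) mod p: c ≡ 60 (mod 89), and 60^63 mod 89 = 48.
m₂ = c^(d_q) mod q: c ≡ 11 (mod 31), and 11^13 mod 31 = 21.
h = q_inv·(m₁ − m₂) mod p = 23·(48 − 21) mod 89 = 87.
m = m₂ + h·q = 21 + 87·31 = 2718.

2718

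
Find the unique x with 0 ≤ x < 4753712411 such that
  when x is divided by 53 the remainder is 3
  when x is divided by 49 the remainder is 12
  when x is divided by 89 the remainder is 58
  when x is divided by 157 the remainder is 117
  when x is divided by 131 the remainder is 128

The moduli are pairwise coprime; N = 53·49·89·157·131 = 4753712411.
N/53 = 89692687; 89692687 ≡ 45 (mod 53); 45·33 ≡ 1, so inverse 33.
N/49 = 97014539; 97014539 ≡ 27 (mod 49); 27·20 ≡ 1, so inverse 20.
N/89 = 53412499; 53412499 ≡ 39 (mod 89); 39·16 ≡ 1, so inverse 16.
N/157 = 30278423; 30278423 ≡ 31 (mod 157); 31·76 ≡ 1, so inverse 76.
N/131 = 36287881; 36287881 ≡ 95 (mod 131); 95·40 ≡ 1, so inverse 40.
x ≡ 3·89692687·33 + 12·97014539·20 + 58·53412499·16 + 117·30278423·76 + 128·36287881·40 = 536759552481.
536759552481 mod 4753712411 = 4343762449.

4343762449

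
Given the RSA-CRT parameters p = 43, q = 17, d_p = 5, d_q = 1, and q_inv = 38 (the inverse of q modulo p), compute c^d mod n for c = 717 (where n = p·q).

20

m₁ = c^(d_p) mod p: c ≡ 29 (mod 43), and 29^5 mod 43 = 20.
m₂ = c^(d_q) mod q: c ≡ 3 (mod 17), and 3^1 mod 17 = 3.
h = q_inv·(m₁ − m₂) mod p = 38·(20 − 3) mod 43 = 1.
m = m₂ + h·q = 3 + 1·17 = 20.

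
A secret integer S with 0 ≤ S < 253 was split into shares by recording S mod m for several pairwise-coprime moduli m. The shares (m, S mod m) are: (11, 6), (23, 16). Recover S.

Combine the congruences pairwise.
From S ≡ 6 (mod 11) write S = 6 + 11t. Substituting into S ≡ 16 (mod 23) gives 11t ≡ 10 (mod 23), and since 11⁻¹ ≡ 21 (mod 23), t ≡ 3. Hence S ≡ 6 + 11·3 = 39 (mod 253).

39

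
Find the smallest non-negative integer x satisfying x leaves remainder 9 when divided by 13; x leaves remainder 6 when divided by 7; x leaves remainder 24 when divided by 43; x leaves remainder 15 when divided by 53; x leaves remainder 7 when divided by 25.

2921057

From x ≡ 9 (mod 13) write x = 9 + 13t. Substituting into x ≡ 6 (mod 7) gives 13t ≡ 4 (mod 7), and since 6⁻¹ ≡ 6 (mod 7), t ≡ 3. Hence x ≡ 9 + 13·3 = 48 (mod 91).
From x ≡ 48 (mod 91) write x = 48 + 91t. Substituting into x ≡ 24 (mod 43) gives 91t ≡ 19 (mod 43), and since 5⁻¹ ≡ 26 (mod 43), t ≡ 21. Hence x ≡ 48 + 91·21 = 1959 (mod 3913).
From x ≡ 1959 (mod 3913) write x = 1959 + 3913t. Substituting into x ≡ 15 (mod 53) gives 3913t ≡ 17 (mod 53), and since 44⁻¹ ≡ 47 (mod 53), t ≡ 4. Hence x ≡ 1959 + 3913·4 = 17611 (mod 207389).
From x ≡ 17611 (mod 207389) write x = 17611 + 207389t. Substituting into x ≡ 7 (mod 25) gives 207389t ≡ 21 (mod 25), and since 14⁻¹ ≡ 9 (mod 25), t ≡ 14. Hence x ≡ 17611 + 207389·14 = 2921057 (mod 5184725).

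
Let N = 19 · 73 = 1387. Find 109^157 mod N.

990

Mod 19: 109 ≡ 14; by Fermat, exponent reduces to 157 mod 18 = 13; 14^13 ≡ 2 (mod 19).
Mod 73: 109 ≡ 36; by Fermat, exponent reduces to 157 mod 72 = 13; 36^13 ≡ 41 (mod 73).
Combine by CRT: x ≡ 2 (mod 19), x ≡ 41 (mod 73) ⇒ x ≡ 990 (mod 1387).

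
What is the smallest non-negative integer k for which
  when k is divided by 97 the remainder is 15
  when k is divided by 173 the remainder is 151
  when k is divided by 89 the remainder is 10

The moduli are pairwise coprime; N = 97·173·89 = 1493509.
N/97 = 15397; 15397 ≡ 71 (mod 97); 71·41 ≡ 1, so inverse 41.
N/173 = 8633; 8633 ≡ 156 (mod 173); 156·61 ≡ 1, so inverse 61.
N/89 = 16781; 16781 ≡ 49 (mod 89); 49·20 ≡ 1, so inverse 20.
k ≡ 15·15397·41 + 151·8633·61 + 10·16781·20 = 92343918.
92343918 mod 1493509 = 1239869.

1239869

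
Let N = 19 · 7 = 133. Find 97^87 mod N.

Mod 19: 97 ≡ 2; by Fermat, exponent reduces to 87 mod 18 = 15; 2^15 ≡ 12 (mod 19).
Mod 7: 97 ≡ 6; by Fermat, exponent reduces to 87 mod 6 = 3; 6^3 ≡ 6 (mod 7).
Combine by CRT: x ≡ 12 (mod 19), x ≡ 6 (mod 7) ⇒ x ≡ 69 (mod 133).

69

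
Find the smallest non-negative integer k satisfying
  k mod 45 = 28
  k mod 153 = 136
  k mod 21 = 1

gcd(45, 153) = 9 and 9 | (136 − 28), so the pair is consistent; merging gives k ≡ 748 (mod 765), where 765 = lcm(45, 153).
gcd(765, 21) = 3 and 3 | (1 − 748), so the pair is consistent; merging gives k ≡ 1513 (mod 5355), where 5355 = lcm(765, 21).
The solution is unique modulo lcm(45, 153, 21) = 5355.

1513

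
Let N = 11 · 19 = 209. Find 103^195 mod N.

56

Mod 11: 103 ≡ 4; by Fermat, exponent reduces to 195 mod 10 = 5; 4^5 ≡ 1 (mod 11).
Mod 19: 103 ≡ 8; by Fermat, exponent reduces to 195 mod 18 = 15; 8^15 ≡ 18 (mod 19).
Combine by CRT: x ≡ 1 (mod 11), x ≡ 18 (mod 19) ⇒ x ≡ 56 (mod 209).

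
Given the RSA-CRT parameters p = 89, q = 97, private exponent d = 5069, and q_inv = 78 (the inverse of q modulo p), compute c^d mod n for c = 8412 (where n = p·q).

d_p = d mod (p−1) = 5069 mod 88 = 53; d_q = d mod (q−1) = 77.
m₁ = c^(d_p) mod p: c ≡ 46 (mod 89), and 46^53 mod 89 = 33.
m₂ = c^(d_q) mod q: c ≡ 70 (mod 97), and 70^77 mod 97 = 85.
h = q_inv·(m₁ − m₂) mod p = 78·(33 − 85) mod 89 = 38.
m = m₂ + h·q = 85 + 38·97 = 3771.

3771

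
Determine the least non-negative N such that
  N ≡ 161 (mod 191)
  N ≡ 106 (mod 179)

From N ≡ 161 (mod 191) write N = 161 + 191t. Substituting into N ≡ 106 (mod 179) gives 191t ≡ 124 (mod 179), and since 12⁻¹ ≡ 15 (mod 179), t ≡ 70. Hence N ≡ 161 + 191·70 = 13531 (mod 34189).

13531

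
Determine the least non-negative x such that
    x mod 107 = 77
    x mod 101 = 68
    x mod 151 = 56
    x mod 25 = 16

1658791

From x ≡ 77 (mod 107) write x = 77 + 107t. Substituting into x ≡ 68 (mod 101) gives 107t ≡ 92 (mod 101), and since 6⁻¹ ≡ 17 (mod 101), t ≡ 49. Hence x ≡ 77 + 107·49 = 5320 (mod 10807).
From x ≡ 5320 (mod 10807) write x = 5320 + 10807t. Substituting into x ≡ 56 (mod 151) gives 10807t ≡ 21 (mod 151), and since 86⁻¹ ≡ 72 (mod 151), t ≡ 2. Hence x ≡ 5320 + 10807·2 = 26934 (mod 1631857).
From x ≡ 26934 (mod 1631857) write x = 26934 + 1631857t. Substituting into x ≡ 16 (mod 25) gives 1631857t ≡ 7 (mod 25), and since 7⁻¹ ≡ 18 (mod 25), t ≡ 1. Hence x ≡ 26934 + 1631857·1 = 1658791 (mod 40796425).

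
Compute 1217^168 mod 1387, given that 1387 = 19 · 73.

Mod 19: 1217 ≡ 1; by Fermat, exponent reduces to 168 mod 18 = 6; 1^6 ≡ 1 (mod 19).
Mod 73: 1217 ≡ 49; by Fermat, exponent reduces to 168 mod 72 = 24; 49^24 ≡ 1 (mod 73).
Combine by CRT: x ≡ 1 (mod 19), x ≡ 1 (mod 73) ⇒ x ≡ 1 (mod 1387).

1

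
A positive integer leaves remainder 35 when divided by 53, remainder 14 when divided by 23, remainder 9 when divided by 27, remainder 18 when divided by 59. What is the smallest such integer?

The moduli are pairwise coprime; N = 53·23·27·59 = 1941867.
N/53 = 36639; 36639 ≡ 16 (mod 53); 16·10 ≡ 1, so inverse 10.
N/23 = 84429; 84429 ≡ 19 (mod 23); 19·17 ≡ 1, so inverse 17.
N/27 = 71921; 71921 ≡ 20 (mod 27); 20·23 ≡ 1, so inverse 23.
N/59 = 32913; 32913 ≡ 50 (mod 59); 50·13 ≡ 1, so inverse 13.
m ≡ 35·36639·10 + 14·84429·17 + 9·71921·23 + 18·32913·13 = 55507041.
55507041 mod 1941867 = 1134765.

1134765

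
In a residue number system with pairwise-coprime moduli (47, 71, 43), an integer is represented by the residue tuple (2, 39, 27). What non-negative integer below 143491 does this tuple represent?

Combine the congruences pairwise.
From x ≡ 2 (mod 47) write x = 2 + 47t. Substituting into x ≡ 39 (mod 71) gives 47t ≡ 37 (mod 71), and since 47⁻¹ ≡ 68 (mod 71), t ≡ 31. Hence x ≡ 2 + 47·31 = 1459 (mod 3337).
From x ≡ 1459 (mod 3337) write x = 1459 + 3337t. Substituting into x ≡ 27 (mod 43) gives 3337t ≡ 30 (mod 43), and since 26⁻¹ ≡ 5 (mod 43), t ≡ 21. Hence x ≡ 1459 + 3337·21 = 71536 (mod 143491).

71536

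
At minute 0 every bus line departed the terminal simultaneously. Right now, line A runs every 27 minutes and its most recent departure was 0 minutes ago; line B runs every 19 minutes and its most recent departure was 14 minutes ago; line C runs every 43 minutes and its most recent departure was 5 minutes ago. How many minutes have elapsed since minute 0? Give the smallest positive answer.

21978

From t ≡ 0 (mod 27) write t = 0 + 27s. Substituting into t ≡ 14 (mod 19) gives 27s ≡ 14 (mod 19), and since 8⁻¹ ≡ 12 (mod 19), s ≡ 16. Hence t ≡ 0 + 27·16 = 432 (mod 513).
From t ≡ 432 (mod 513) write t = 432 + 513s. Substituting into t ≡ 5 (mod 43) gives 513s ≡ 3 (mod 43), and since 40⁻¹ ≡ 14 (mod 43), s ≡ 42. Hence t ≡ 432 + 513·42 = 21978 (mod 22059).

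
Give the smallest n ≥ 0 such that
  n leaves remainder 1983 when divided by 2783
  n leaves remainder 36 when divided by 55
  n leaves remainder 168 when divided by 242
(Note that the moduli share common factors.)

4766

gcd(2783, 55) = 11 and 11 | (36 − 1983), so the pair is consistent; merging gives n ≡ 4766 (mod 13915), where 13915 = lcm(2783, 55).
gcd(13915, 242) = 121 and 121 | (168 − 4766), so the pair is consistent; merging gives n ≡ 4766 (mod 27830), where 27830 = lcm(13915, 242).
The solution is unique modulo lcm(2783, 55, 242) = 27830.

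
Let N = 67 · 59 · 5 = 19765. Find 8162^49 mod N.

Mod 67: 8162 ≡ 55; 55^49 ≡ 21 (mod 67).
Mod 59: 8162 ≡ 20; 20^49 ≡ 36 (mod 59).
Mod 5: 8162 ≡ 2; by Fermat, exponent reduces to 49 mod 4 = 1; 2^1 ≡ 2 (mod 5).
Combine by CRT: x ≡ 21 (mod 67), x ≡ 36 (mod 59), x ≡ 2 (mod 5) ⇒ x ≡ 5582 (mod 19765).

5582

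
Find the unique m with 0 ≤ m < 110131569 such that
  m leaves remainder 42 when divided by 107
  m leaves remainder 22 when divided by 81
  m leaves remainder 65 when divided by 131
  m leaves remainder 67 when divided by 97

98014396

From m ≡ 42 (mod 107) write m = 42 + 107t. Substituting into m ≡ 22 (mod 81) gives 107t ≡ 61 (mod 81), and since 26⁻¹ ≡ 53 (mod 81), t ≡ 74. Hence m ≡ 42 + 107·74 = 7960 (mod 8667).
From m ≡ 7960 (mod 8667) write m = 7960 + 8667t. Substituting into m ≡ 65 (mod 131) gives 8667t ≡ 96 (mod 131), and since 21⁻¹ ≡ 25 (mod 131), t ≡ 42. Hence m ≡ 7960 + 8667·42 = 371974 (mod 1135377).
From m ≡ 371974 (mod 1135377) write m = 371974 + 1135377t. Substituting into m ≡ 67 (mod 97) gives 1135377t ≡ 88 (mod 97), and since 89⁻¹ ≡ 12 (mod 97), t ≡ 86. Hence m ≡ 371974 + 1135377·86 = 98014396 (mod 110131569).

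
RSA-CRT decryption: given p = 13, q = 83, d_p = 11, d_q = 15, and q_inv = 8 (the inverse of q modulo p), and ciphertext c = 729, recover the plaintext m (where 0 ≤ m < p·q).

m₁ = c^(d_p) mod p: c ≡ 1 (mod 13), and 1^11 mod 13 = 1.
m₂ = c^(d_q) mod q: c ≡ 65 (mod 83), and 65^15 mod 83 = 4.
h = q_inv·(m₁ − m₂) mod p = 8·(1 − 4) mod 13 = 2.
m = m₂ + h·q = 4 + 2·83 = 170.

170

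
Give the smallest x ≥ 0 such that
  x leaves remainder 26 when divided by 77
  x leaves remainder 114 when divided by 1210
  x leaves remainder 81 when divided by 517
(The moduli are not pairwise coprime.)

Combine the congruences pairwise.
gcd(77, 1210) = 11 and 11 | (114 − 26), so the pair is consistent; merging gives x ≡ 4954 (mod 8470), where 8470 = lcm(77, 1210).
gcd(8470, 517) = 11 and 11 | (81 − 4954), so the pair is consistent; merging gives x ≡ 216704 (mod 398090), where 398090 = lcm(8470, 517).
The solution is unique modulo lcm(77, 1210, 517) = 398090.

216704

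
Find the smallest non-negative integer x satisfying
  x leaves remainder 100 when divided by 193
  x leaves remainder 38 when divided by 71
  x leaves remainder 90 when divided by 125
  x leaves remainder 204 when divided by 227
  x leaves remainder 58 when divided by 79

7937859465

Combine the congruences pairwise.
From x ≡ 100 (mod 193) write x = 100 + 193t. Substituting into x ≡ 38 (mod 71) gives 193t ≡ 9 (mod 71), and since 51⁻¹ ≡ 39 (mod 71), t ≡ 67. Hence x ≡ 100 + 193·67 = 13031 (mod 13703).
From x ≡ 13031 (mod 13703) write x = 13031 + 13703t. Substituting into x ≡ 90 (mod 125) gives 13703t ≡ 59 (mod 125), and since 78⁻¹ ≡ 117 (mod 125), t ≡ 28. Hence x ≡ 13031 + 13703·28 = 396715 (mod 1712875).
From x ≡ 396715 (mod 1712875) write x = 396715 + 1712875t. Substituting into x ≡ 204 (mod 227) gives 1712875t ≡ 58 (mod 227), and since 160⁻¹ ≡ 166 (mod 227), t ≡ 94. Hence x ≡ 396715 + 1712875·94 = 161406965 (mod 388822625).
From x ≡ 161406965 (mod 388822625) write x = 161406965 + 388822625t. Substituting into x ≡ 58 (mod 79) gives 388822625t ≡ 47 (mod 79), and since 30⁻¹ ≡ 29 (mod 79), t ≡ 20. Hence x ≡ 161406965 + 388822625·20 = 7937859465 (mod 30716987375).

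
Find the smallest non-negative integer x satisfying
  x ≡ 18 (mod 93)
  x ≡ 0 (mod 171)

855

gcd(93, 171) = 3 and 3 | (0 − 18), so the pair is consistent; merging gives x ≡ 855 (mod 5301), where 5301 = lcm(93, 171).
The solution is unique modulo lcm(93, 171) = 5301.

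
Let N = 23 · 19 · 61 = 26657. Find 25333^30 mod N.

23301

Mod 23: 25333 ≡ 10; by Fermat, exponent reduces to 30 mod 22 = 8; 10^8 ≡ 2 (mod 23).
Mod 19: 25333 ≡ 6; by Fermat, exponent reduces to 30 mod 18 = 12; 6^12 ≡ 7 (mod 19).
Mod 61: 25333 ≡ 18; 18^30 ≡ 60 (mod 61).
Combine by CRT: x ≡ 2 (mod 23), x ≡ 7 (mod 19), x ≡ 60 (mod 61) ⇒ x ≡ 23301 (mod 26657).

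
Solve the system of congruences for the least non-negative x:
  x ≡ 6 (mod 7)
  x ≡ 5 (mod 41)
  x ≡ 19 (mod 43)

10296

From x ≡ 6 (mod 7) write x = 6 + 7t. Substituting into x ≡ 5 (mod 41) gives 7t ≡ 40 (mod 41), and since 7⁻¹ ≡ 6 (mod 41), t ≡ 35. Hence x ≡ 6 + 7·35 = 251 (mod 287).
From x ≡ 251 (mod 287) write x = 251 + 287t. Substituting into x ≡ 19 (mod 43) gives 287t ≡ 26 (mod 43), and since 29⁻¹ ≡ 3 (mod 43), t ≡ 35. Hence x ≡ 251 + 287·35 = 10296 (mod 12341).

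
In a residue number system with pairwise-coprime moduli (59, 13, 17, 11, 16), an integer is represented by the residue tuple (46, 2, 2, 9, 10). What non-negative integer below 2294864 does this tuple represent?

The moduli are pairwise coprime; N = 59·13·17·11·16 = 2294864.
N/59 = 38896; 38896 ≡ 15 (mod 59); 15·4 ≡ 1, so inverse 4.
N/13 = 176528; 176528 ≡ 1 (mod 13), inverse 1.
N/17 = 134992; 134992 ≡ 12 (mod 17); 12·10 ≡ 1, so inverse 10.
N/11 = 208624; 208624 ≡ 9 (mod 11); 9·5 ≡ 1, so inverse 5.
N/16 = 143429; 143429 ≡ 5 (mod 16); 5·13 ≡ 1, so inverse 13.
x ≡ 46·38896·4 + 2·176528·1 + 2·134992·10 + 9·208624·5 + 10·143429·13 = 38243610.
38243610 mod 2294864 = 1525786.

1525786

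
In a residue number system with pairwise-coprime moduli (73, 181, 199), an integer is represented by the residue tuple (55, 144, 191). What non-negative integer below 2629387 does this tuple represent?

The moduli are pairwise coprime; N = 73·181·199 = 2629387.
N/73 = 36019; 36019 ≡ 30 (mod 73); 30·56 ≡ 1, so inverse 56.
N/181 = 14527; 14527 ≡ 47 (mod 181); 47·104 ≡ 1, so inverse 104.
N/199 = 13213; 13213 ≡ 79 (mod 199); 79·131 ≡ 1, so inverse 131.
x ≡ 55·36019·56 + 144·14527·104 + 191·13213·131 = 659097345.
659097345 mod 2629387 = 1750595.

1750595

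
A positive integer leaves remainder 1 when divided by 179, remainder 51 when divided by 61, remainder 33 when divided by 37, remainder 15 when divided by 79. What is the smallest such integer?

The moduli are pairwise coprime; M = 179·61·37·79 = 31916237.
M/179 = 178303; 178303 ≡ 19 (mod 179); 19·66 ≡ 1, so inverse 66.
M/61 = 523217; 523217 ≡ 20 (mod 61); 20·58 ≡ 1, so inverse 58.
M/37 = 862601; 862601 ≡ 20 (mod 37); 20·13 ≡ 1, so inverse 13.
M/79 = 404003; 404003 ≡ 76 (mod 79); 76·26 ≡ 1, so inverse 26.
n ≡ 1·178303·66 + 51·523217·58 + 33·862601·13 + 15·404003·26 = 2087060883.
2087060883 mod 31916237 = 12505478.

12505478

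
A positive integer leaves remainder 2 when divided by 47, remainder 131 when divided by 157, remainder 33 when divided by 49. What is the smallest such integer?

138605

From a ≡ 2 (mod 47) write a = 2 + 47t. Substituting into a ≡ 131 (mod 157) gives 47t ≡ 129 (mod 157), and since 47⁻¹ ≡ 147 (mod 157), t ≡ 123. Hence a ≡ 2 + 47·123 = 5783 (mod 7379).
From a ≡ 5783 (mod 7379) write a = 5783 + 7379t. Substituting into a ≡ 33 (mod 49) gives 7379t ≡ 32 (mod 49), and since 29⁻¹ ≡ 22 (mod 49), t ≡ 18. Hence a ≡ 5783 + 7379·18 = 138605 (mod 361571).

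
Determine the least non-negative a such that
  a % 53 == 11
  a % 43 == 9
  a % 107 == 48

183232

The moduli are pairwise coprime; N = 53·43·107 = 243853.
N/53 = 4601; 4601 ≡ 43 (mod 53); 43·37 ≡ 1, so inverse 37.
N/43 = 5671; 5671 ≡ 38 (mod 43); 38·17 ≡ 1, so inverse 17.
N/107 = 2279; 2279 ≡ 32 (mod 107); 32·97 ≡ 1, so inverse 97.
a ≡ 11·4601·37 + 9·5671·17 + 48·2279·97 = 13351294.
13351294 mod 243853 = 183232.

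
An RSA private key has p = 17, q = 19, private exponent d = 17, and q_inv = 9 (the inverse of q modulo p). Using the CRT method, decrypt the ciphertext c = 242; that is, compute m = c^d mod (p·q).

d_p = d mod (p−1) = 17 mod 16 = 1; d_q = d mod (q−1) = 17.
m₁ = c^(d_p) mod p: c ≡ 4 (mod 17), and 4^1 mod 17 = 4.
m₂ = c^(d_q) mod q: c ≡ 14 (mod 19), and 14^17 mod 19 = 15.
h = q_inv·(m₁ − m₂) mod p = 9·(4 − 15) mod 17 = 3.
m = m₂ + h·q = 15 + 3·19 = 72.

72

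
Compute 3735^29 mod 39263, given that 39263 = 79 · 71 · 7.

36402

Mod 79: 3735 ≡ 22; 22^29 ≡ 62 (mod 79).
Mod 71: 3735 ≡ 43; 43^29 ≡ 50 (mod 71).
Mod 7: 3735 ≡ 4; by Fermat, exponent reduces to 29 mod 6 = 5; 4^5 ≡ 2 (mod 7).
Combine by CRT: x ≡ 62 (mod 79), x ≡ 50 (mod 71), x ≡ 2 (mod 7) ⇒ x ≡ 36402 (mod 39263).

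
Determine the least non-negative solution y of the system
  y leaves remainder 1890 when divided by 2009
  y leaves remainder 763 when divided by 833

9926

Combine the congruences pairwise.
gcd(2009, 833) = 49 and 49 | (763 − 1890), so the pair is consistent; merging gives y ≡ 9926 (mod 34153), where 34153 = lcm(2009, 833).
The solution is unique modulo lcm(2009, 833) = 34153.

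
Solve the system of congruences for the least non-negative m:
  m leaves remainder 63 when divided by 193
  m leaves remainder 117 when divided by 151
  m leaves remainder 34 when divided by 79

From m ≡ 63 (mod 193) write m = 63 + 193t. Substituting into m ≡ 117 (mod 151) gives 193t ≡ 54 (mod 151), and since 42⁻¹ ≡ 18 (mod 151), t ≡ 66. Hence m ≡ 63 + 193·66 = 12801 (mod 29143).
From m ≡ 12801 (mod 29143) write m = 12801 + 29143t. Substituting into m ≡ 34 (mod 79) gives 29143t ≡ 31 (mod 79), and since 71⁻¹ ≡ 69 (mod 79), t ≡ 6. Hence m ≡ 12801 + 29143·6 = 187659 (mod 2302297).

187659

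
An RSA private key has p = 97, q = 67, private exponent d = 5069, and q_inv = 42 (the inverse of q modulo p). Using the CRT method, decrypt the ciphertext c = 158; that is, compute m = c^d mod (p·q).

2072

d_p = d mod (p−1) = 5069 mod 96 = 77; d_q = d mod (q−1) = 53.
m₁ = c^(d_p) mod p: c ≡ 61 (mod 97), and 61^77 mod 97 = 35.
m₂ = c^(d_q) mod q: c ≡ 24 (mod 67), and 24^53 mod 67 = 62.
h = q_inv·(m₁ − m₂) mod p = 42·(35 − 62) mod 97 = 30.
m = m₂ + h·q = 62 + 30·67 = 2072.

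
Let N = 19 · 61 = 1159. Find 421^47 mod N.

Mod 19: 421 ≡ 3; by Fermat, exponent reduces to 47 mod 18 = 11; 3^11 ≡ 10 (mod 19).
Mod 61: 421 ≡ 55; 55^47 ≡ 31 (mod 61).
Combine by CRT: x ≡ 10 (mod 19), x ≡ 31 (mod 61) ⇒ x ≡ 580 (mod 1159).

580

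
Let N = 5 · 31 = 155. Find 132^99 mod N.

128

Mod 5: 132 ≡ 2; by Fermat, exponent reduces to 99 mod 4 = 3; 2^3 ≡ 3 (mod 5).
Mod 31: 132 ≡ 8; by Fermat, exponent reduces to 99 mod 30 = 9; 8^9 ≡ 4 (mod 31).
Combine by CRT: x ≡ 3 (mod 5), x ≡ 4 (mod 31) ⇒ x ≡ 128 (mod 155).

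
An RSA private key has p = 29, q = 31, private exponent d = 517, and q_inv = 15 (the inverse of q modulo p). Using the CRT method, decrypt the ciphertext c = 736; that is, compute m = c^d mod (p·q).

d_p = d mod (p−1) = 517 mod 28 = 13; d_q = d mod (q−1) = 7.
m₁ = c^(d_p) mod p: c ≡ 11 (mod 29), and 11^13 mod 29 = 21.
m₂ = c^(d_q) mod q: c ≡ 23 (mod 31), and 23^7 mod 31 = 29.
h = q_inv·(m₁ − m₂) mod p = 15·(21 − 29) mod 29 = 25.
m = m₂ + h·q = 29 + 25·31 = 804.

804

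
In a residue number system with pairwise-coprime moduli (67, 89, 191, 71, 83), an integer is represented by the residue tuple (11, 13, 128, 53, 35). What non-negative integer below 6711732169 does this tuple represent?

From x ≡ 11 (mod 67) write x = 11 + 67t. Substituting into x ≡ 13 (mod 89) gives 67t ≡ 2 (mod 89), and since 67⁻¹ ≡ 4 (mod 89), t ≡ 8. Hence x ≡ 11 + 67·8 = 547 (mod 5963).
From x ≡ 547 (mod 5963) write x = 547 + 5963t. Substituting into x ≡ 128 (mod 191) gives 5963t ≡ 154 (mod 191), and since 42⁻¹ ≡ 141 (mod 191), t ≡ 131. Hence x ≡ 547 + 5963·131 = 781700 (mod 1138933).
From x ≡ 781700 (mod 1138933) write x = 781700 + 1138933t. Substituting into x ≡ 53 (mod 71) gives 1138933t ≡ 63 (mod 71), and since 22⁻¹ ≡ 42 (mod 71), t ≡ 19. Hence x ≡ 781700 + 1138933·19 = 22421427 (mod 80864243).
From x ≡ 22421427 (mod 80864243) write x = 22421427 + 80864243t. Substituting into x ≡ 35 (mod 83) gives 80864243t ≡ 62 (mod 83), and since 82⁻¹ ≡ 82 (mod 83), t ≡ 21. Hence x ≡ 22421427 + 80864243·21 = 1720570530 (mod 6711732169).

1720570530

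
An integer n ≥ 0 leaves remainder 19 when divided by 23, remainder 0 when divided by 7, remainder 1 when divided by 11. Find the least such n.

Combine the congruences pairwise.
From n ≡ 19 (mod 23) write n = 19 + 23t. Substituting into n ≡ 0 (mod 7) gives 23t ≡ 2 (mod 7), and since 2⁻¹ ≡ 4 (mod 7), t ≡ 1. Hence n ≡ 19 + 23·1 = 42 (mod 161).
From n ≡ 42 (mod 161) write n = 42 + 161t. Substituting into n ≡ 1 (mod 11) gives 161t ≡ 3 (mod 11), and since 7⁻¹ ≡ 8 (mod 11), t ≡ 2. Hence n ≡ 42 + 161·2 = 364 (mod 1771).

364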